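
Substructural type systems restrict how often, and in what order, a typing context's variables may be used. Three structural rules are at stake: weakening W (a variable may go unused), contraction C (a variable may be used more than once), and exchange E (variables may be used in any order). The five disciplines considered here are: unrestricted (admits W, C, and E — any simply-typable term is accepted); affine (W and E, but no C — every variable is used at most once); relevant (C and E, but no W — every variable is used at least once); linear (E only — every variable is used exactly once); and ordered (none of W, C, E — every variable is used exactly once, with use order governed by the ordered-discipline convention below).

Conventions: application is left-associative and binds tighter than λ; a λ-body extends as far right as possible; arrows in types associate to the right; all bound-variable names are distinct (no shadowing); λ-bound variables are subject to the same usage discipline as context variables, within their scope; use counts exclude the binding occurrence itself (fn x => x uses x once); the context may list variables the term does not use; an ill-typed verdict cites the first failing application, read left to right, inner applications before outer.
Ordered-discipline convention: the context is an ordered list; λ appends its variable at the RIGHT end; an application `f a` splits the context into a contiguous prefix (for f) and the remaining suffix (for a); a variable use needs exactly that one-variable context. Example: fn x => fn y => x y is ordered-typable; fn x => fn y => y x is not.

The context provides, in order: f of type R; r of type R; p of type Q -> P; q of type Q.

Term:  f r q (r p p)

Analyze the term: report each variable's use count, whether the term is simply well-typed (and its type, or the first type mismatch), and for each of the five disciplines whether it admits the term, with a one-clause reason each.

use counts: f ×1; r ×2; p ×2; q ×1
left-to-right use order: f, r, q, r, p, p
typing: ill-typed: non-function type R applied to an argument
ordered: ✗ — not simply typable
linear: ✗ — fails simple typing
affine: ✗ — a type mismatch blocks all five
relevant: ✗ — the type mismatch rejects it
unrestricted: ✗ — not simply typable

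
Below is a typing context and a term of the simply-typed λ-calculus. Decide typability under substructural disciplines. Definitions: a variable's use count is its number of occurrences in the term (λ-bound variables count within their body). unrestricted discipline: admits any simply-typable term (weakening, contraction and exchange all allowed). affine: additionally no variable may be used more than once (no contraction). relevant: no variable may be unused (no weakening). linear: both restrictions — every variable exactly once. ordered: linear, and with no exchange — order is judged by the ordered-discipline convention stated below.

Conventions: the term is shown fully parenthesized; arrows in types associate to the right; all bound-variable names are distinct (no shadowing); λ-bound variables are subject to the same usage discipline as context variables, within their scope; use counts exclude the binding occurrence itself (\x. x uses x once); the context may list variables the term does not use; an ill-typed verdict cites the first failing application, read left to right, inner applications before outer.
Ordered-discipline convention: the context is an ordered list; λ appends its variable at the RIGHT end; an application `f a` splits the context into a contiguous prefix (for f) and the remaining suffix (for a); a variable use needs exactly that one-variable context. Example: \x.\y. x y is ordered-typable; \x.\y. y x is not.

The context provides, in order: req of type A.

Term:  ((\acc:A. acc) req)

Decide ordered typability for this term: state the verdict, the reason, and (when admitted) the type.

yes — single-use (req, acc), ordered derivation ok; term : A
variable uses: req: 1×; acc [bound]: 1×
uses in reading order: acc, req
typing: ✓ — A
summary: ordered ✓ · linear ✓ · affine ✓ · relevant ✓ · unrestricted ✓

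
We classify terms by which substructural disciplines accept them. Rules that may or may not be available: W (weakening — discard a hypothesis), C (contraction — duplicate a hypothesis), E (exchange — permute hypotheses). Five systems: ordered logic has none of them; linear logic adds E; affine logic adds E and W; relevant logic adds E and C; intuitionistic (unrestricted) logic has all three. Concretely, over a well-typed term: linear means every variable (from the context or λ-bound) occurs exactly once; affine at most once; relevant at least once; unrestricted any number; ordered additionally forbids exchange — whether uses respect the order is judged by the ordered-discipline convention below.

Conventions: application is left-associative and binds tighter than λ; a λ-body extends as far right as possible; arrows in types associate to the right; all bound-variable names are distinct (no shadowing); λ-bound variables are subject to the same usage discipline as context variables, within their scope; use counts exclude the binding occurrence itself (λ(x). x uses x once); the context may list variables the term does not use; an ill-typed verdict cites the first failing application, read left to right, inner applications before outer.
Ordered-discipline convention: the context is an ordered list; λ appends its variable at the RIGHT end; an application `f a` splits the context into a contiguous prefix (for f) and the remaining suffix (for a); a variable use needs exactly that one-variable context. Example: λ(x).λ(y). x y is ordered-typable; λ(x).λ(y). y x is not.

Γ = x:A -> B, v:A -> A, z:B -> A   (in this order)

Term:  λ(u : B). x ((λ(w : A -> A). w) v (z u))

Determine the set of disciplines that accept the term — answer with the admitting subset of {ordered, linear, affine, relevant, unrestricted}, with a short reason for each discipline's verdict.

admitting disciplines: ordered, linear, affine, relevant, unrestricted
counts: x=1, v=1, z=1, u [bound]=1, w [bound]=1
use order (left to right): x, w, v, z, u
typing: well-typed — term : B -> B
ordered: ✓ — x, v, z, u, w once each; derivable with no W/C/E
linear: ✓ — single use per variable (x, v, z, u, w)
affine: ✓ — none of x, v, z, u, w used more than once
relevant: ✓ — every one of x, v, z, u, w appears
unrestricted: ✓ — well-typed at B -> B; no restrictions here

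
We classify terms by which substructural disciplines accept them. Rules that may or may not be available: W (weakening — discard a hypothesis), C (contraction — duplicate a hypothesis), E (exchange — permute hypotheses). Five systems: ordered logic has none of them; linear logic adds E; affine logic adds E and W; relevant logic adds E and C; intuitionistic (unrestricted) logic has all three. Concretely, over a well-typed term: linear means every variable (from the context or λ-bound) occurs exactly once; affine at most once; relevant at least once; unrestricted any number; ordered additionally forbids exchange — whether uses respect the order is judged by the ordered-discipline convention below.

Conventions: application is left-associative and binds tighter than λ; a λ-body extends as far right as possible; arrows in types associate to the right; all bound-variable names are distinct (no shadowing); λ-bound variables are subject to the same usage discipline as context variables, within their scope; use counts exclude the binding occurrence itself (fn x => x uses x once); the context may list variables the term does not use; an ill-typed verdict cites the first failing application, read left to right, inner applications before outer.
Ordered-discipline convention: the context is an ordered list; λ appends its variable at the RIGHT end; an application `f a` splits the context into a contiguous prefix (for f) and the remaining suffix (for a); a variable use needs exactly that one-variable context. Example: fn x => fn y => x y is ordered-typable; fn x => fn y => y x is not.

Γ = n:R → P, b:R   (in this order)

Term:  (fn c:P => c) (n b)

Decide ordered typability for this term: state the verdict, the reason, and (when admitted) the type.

yes — one use each (n, b, c); ordered split holds; term : P
use counts: n: 1×, b: 1×, c (λ-bound): 1×
left-to-right use order: c, n, b
typing: ✓ — P
per-discipline verdicts: ordered ✓, linear ✓, affine ✓, relevant ✓, unrestricted ✓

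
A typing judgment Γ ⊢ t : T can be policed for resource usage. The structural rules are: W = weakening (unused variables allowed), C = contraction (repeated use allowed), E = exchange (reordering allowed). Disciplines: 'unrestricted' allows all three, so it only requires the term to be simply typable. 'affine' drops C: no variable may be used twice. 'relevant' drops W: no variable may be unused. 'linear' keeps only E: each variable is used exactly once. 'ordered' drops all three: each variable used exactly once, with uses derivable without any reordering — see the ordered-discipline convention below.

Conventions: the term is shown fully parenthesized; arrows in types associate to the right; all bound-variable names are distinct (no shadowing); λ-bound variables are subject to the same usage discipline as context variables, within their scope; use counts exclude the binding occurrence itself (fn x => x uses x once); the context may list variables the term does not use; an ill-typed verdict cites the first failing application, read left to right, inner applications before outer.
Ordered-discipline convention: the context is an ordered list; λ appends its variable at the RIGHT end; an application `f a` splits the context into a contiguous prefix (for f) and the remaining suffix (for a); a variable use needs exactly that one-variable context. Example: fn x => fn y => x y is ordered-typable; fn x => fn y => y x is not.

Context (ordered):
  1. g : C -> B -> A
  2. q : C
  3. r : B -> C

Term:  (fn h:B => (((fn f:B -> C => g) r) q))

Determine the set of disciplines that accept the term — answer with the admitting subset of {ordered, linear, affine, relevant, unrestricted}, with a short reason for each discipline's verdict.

admitted by: affine, unrestricted
use counts: g ×1, q ×1, r ×1, h [bound] ×0, f [bound] ×0
left-to-right use order: g, r, q
typing: the term checks, with type B -> B -> A
ordered: ✗ — unused: h, f — weakening required
linear: ✗ — unused: h, f — weakening required
affine: ✓ — none of g, q, r, h, f used more than once
relevant: ✗ — unused: h, f — weakening required
unrestricted: ✓ — typability at B -> B -> A is all that's needed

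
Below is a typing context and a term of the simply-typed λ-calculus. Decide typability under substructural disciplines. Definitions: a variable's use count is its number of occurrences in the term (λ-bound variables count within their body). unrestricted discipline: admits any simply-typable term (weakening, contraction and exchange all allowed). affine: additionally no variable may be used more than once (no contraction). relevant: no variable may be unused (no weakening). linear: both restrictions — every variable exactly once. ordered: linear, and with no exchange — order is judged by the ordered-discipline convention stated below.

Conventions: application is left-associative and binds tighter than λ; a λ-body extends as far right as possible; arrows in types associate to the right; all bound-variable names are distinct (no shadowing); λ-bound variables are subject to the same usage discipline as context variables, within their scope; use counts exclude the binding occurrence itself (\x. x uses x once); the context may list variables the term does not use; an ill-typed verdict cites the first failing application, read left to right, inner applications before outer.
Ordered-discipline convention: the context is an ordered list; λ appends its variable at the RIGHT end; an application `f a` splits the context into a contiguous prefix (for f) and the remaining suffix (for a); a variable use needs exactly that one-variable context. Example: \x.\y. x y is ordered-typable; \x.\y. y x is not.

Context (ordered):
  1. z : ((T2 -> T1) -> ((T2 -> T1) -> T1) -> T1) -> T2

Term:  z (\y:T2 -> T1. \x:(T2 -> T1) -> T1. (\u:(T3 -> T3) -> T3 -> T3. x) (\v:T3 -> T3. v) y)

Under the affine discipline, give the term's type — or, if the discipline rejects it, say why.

term : T2
usage: z: 1, y (bound): 1, x (bound): 1, u (bound): 0, v (bound): 1
left-to-right use order: z, x, v, y
typing: well-typed at T2
summary: ordered ✗, linear ✗, affine ✓, relevant ✗, unrestricted ✓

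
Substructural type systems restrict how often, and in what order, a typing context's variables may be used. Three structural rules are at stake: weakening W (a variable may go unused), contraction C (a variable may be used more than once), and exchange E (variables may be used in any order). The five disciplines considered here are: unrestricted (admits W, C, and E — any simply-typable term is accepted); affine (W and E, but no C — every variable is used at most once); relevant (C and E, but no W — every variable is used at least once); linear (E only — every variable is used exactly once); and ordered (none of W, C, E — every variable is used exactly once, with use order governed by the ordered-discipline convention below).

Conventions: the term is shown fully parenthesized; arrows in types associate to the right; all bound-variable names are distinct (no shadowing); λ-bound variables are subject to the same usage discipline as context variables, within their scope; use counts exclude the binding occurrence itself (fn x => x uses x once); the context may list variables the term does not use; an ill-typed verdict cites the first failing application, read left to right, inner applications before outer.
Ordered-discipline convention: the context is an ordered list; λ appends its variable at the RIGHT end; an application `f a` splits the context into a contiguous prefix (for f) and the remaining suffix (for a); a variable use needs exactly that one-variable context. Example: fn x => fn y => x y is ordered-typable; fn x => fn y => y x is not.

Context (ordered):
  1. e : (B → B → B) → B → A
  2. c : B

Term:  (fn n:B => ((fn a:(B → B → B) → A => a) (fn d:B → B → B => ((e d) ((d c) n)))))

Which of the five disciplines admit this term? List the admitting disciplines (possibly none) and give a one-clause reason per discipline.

admitted by: relevant, unrestricted
variable uses: e=1; c=1; n (bound)=1; a (bound)=1; d (bound)=2
left-to-right use order: a, e, d, d, c, n
typing: well-typed at B → (B → B → B) → A
ordered: ✗ — needs contraction — d ×2
linear: ✗ — needs contraction — d ×2
affine: ✗ — needs contraction — d ×2
relevant: ✓ — e, c, n, a, d: all used, weakening unneeded
unrestricted: ✓ — well-typed at B → (B → B → B) → A; no restrictions here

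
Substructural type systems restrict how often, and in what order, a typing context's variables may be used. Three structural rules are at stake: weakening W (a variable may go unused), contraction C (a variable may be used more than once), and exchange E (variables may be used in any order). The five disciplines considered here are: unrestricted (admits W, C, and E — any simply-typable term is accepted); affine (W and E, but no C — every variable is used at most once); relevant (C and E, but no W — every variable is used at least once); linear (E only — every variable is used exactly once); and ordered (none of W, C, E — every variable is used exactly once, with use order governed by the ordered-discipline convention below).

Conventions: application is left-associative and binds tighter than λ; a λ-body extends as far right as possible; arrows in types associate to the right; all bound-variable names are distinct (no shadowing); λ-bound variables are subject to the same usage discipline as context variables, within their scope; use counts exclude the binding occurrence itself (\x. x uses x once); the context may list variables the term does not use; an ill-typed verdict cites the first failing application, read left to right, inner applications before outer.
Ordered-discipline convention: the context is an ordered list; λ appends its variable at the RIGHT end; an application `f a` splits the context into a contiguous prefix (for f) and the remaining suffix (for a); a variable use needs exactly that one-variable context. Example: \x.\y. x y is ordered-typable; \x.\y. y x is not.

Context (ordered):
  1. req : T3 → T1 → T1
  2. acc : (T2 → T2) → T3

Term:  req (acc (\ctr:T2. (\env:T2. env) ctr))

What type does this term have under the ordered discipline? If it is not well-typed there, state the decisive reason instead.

term : T1 → T1
usage: req: 1, acc: 1, ctr (bound): 1, env (bound): 1
order of uses: req, acc, env, ctr
typing: well-typed — term : T1 → T1
across the five disciplines: ordered ✓ | linear ✓ | affine ✓ | relevant ✓ | unrestricted ✓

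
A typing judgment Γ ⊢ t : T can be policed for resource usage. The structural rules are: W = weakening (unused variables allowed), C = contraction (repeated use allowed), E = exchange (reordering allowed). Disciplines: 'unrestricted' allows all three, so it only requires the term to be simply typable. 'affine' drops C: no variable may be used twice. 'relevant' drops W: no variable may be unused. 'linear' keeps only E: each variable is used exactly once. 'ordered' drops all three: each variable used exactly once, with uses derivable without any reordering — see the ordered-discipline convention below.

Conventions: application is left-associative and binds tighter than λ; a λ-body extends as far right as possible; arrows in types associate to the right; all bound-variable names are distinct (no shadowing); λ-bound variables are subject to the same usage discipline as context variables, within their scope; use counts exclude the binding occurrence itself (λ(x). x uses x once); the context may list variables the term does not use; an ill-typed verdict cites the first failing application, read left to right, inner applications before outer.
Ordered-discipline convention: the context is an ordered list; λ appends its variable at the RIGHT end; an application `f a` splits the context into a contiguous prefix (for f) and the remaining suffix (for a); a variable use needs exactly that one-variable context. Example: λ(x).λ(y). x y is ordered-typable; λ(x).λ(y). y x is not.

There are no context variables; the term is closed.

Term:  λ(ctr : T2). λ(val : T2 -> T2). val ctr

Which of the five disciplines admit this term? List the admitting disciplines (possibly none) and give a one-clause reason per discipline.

admitted by: linear, affine, relevant, unrestricted
variable uses: ctr (bound): 1×; val (bound): 1×
use order (left to right): val, ctr
typing: well-typed at T2 -> (T2 -> T2) -> T2
ordered ✗ (needs exchange: uses follow val, ctr)
linear ✓ (exactly-once usage across ctr, val)
affine ✓ (ctr, val: no repeats, contraction unneeded)
relevant ✓ (ctr, val: all used, weakening unneeded)
unrestricted ✓ (simply typable at T2 -> (T2 -> T2) -> T2; W, C, E all held)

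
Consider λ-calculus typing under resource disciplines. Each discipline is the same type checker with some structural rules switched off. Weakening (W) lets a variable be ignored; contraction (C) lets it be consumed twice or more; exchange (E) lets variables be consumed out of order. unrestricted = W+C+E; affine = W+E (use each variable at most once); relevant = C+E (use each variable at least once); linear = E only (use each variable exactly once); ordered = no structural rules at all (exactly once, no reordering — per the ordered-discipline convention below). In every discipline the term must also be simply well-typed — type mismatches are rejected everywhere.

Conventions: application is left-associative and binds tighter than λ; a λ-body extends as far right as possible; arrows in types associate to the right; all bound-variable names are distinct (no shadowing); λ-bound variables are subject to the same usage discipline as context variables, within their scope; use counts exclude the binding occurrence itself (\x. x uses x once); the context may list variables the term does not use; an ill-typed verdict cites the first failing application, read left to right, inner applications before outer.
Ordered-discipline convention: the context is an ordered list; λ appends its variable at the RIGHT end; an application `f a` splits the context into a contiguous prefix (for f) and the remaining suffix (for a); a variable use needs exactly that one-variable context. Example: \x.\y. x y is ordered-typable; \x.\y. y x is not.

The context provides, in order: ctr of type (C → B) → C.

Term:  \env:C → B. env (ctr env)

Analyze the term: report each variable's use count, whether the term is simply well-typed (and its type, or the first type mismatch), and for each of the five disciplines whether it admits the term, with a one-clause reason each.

use counts: ctr: 1, env (bound): 2
use order (left to right): env, ctr, env
typing: well-typed — term : (C → B) → B
ordered ✗ (repeated use of env ×2)
linear ✗ (repeated use of env ×2)
affine ✗ (repeated use of env ×2)
relevant ✓ (none of ctr, env goes unused)
unrestricted ✓ (simply typable at (C → B) → B; W, C, E all held)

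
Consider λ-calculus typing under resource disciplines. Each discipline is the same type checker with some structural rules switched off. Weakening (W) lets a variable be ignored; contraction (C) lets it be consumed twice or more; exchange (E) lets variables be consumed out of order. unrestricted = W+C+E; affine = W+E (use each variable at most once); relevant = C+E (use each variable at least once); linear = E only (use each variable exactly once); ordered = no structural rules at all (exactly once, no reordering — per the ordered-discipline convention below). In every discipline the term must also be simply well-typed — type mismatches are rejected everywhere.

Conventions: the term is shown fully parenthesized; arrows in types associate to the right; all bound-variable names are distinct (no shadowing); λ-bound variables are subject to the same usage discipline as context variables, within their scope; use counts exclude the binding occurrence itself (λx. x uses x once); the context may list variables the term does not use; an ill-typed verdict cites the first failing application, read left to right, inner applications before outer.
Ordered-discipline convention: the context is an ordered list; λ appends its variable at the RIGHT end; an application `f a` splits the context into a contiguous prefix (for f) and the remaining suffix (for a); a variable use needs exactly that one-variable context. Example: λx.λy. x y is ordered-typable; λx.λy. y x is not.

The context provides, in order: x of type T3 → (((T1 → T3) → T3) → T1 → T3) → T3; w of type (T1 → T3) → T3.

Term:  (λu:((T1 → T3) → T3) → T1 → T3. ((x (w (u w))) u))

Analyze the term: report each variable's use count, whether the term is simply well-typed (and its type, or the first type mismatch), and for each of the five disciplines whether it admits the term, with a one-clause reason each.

use counts: x: 1×, w: 2×, u (λ-bound): 2×
uses in reading order: x, w, u, w, u
typing: ✓ — (((T1 → T3) → T3) → T1 → T3) → T3
ordered ✗ (needs contraction — w ×2, u ×2)
linear ✗ (needs contraction — w ×2, u ×2)
affine ✗ (needs contraction — w ×2, u ×2)
relevant ✓ (at least one use each (x, w, u))
unrestricted ✓ (typability at (((T1 → T3) → T3) → T1 → T3) → T3 is all that's needed)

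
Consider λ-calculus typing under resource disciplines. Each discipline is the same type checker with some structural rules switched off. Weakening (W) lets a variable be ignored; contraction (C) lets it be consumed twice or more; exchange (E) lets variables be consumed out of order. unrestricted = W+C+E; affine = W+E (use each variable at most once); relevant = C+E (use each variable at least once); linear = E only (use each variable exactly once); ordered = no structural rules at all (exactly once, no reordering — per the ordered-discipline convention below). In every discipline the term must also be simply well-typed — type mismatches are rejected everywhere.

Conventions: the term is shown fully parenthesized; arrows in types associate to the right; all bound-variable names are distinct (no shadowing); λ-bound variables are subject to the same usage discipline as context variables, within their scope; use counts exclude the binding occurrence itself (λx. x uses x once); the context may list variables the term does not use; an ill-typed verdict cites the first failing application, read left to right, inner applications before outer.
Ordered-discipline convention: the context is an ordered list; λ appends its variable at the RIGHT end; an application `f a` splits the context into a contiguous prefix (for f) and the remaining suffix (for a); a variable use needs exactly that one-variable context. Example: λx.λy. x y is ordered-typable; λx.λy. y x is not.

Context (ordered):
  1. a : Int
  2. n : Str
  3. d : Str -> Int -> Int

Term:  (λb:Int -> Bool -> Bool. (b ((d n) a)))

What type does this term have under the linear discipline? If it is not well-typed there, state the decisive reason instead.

term : (Int -> Bool -> Bool) -> Bool -> Bool
use counts: a ×1; n ×1; d ×1; b (λ-bound) ×1
use order (left to right): b, d, n, a
typing: well-typed at (Int -> Bool -> Bool) -> Bool -> Bool
summary: ordered ✗ · linear ✓ · affine ✓ · relevant ✓ · unrestricted ✓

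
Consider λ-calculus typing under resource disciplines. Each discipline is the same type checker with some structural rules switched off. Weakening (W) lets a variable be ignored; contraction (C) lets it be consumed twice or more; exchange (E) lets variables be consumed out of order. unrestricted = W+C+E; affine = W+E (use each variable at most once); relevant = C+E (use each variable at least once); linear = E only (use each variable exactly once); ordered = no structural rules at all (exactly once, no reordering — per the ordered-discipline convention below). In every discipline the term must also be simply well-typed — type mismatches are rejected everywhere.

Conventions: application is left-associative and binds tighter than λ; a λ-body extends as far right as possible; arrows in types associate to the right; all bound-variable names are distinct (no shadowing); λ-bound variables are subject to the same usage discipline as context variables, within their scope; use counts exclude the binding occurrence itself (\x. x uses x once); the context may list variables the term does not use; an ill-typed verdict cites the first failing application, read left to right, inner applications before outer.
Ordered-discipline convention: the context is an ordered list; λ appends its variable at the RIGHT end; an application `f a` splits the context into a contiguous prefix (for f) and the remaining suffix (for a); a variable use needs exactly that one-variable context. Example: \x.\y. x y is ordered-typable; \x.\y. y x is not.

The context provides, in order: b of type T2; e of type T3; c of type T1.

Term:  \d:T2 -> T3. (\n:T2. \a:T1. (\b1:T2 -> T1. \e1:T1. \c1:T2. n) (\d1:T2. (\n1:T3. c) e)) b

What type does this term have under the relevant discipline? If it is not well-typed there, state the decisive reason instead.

not well-typed under relevant — needs weakening: d, a, b1, e1, c1, d1, n1 unused
variable uses: b=1; e=1; c=1; d [bound]=0; n [bound]=1; a [bound]=0; b1 [bound]=0; e1 [bound]=0; c1 [bound]=0; d1 [bound]=0; n1 [bound]=0
left-to-right use order: n, c, e, b
typing: well-typed — term : (T2 -> T3) -> T1 -> T1 -> T2 -> T2
all disciplines: ordered ✗; linear ✗; affine ✓; relevant ✗; unrestricted ✓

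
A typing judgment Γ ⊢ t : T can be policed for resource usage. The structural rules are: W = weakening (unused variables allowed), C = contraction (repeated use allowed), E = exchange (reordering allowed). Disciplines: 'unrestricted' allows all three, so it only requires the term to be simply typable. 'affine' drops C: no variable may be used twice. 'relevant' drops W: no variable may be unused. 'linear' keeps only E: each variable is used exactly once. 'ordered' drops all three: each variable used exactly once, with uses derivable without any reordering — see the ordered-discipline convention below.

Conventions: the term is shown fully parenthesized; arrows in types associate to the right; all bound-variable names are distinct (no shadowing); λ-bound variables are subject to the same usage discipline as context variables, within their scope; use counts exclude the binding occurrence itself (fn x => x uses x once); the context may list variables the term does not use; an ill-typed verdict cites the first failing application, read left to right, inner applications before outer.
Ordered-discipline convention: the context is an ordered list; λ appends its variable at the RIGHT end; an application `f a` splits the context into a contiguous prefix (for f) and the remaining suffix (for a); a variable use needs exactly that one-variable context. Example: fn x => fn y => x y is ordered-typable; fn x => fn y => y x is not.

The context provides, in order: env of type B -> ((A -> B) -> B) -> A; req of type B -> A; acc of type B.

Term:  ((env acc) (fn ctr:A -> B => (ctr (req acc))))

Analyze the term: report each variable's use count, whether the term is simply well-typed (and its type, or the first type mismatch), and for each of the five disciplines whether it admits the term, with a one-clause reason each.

variable uses: env ×1; req ×1; acc ×2; ctr [bound] ×1
uses in reading order: env, acc, ctr, req, acc
typing: well-typed at A
ordered ✗ (needs contraction — acc ×2)
linear ✗ (needs contraction — acc ×2)
affine ✗ (needs contraction — acc ×2)
relevant ✓ (every one of env, req, acc, ctr appears)
unrestricted ✓ (typability at A is all that's needed)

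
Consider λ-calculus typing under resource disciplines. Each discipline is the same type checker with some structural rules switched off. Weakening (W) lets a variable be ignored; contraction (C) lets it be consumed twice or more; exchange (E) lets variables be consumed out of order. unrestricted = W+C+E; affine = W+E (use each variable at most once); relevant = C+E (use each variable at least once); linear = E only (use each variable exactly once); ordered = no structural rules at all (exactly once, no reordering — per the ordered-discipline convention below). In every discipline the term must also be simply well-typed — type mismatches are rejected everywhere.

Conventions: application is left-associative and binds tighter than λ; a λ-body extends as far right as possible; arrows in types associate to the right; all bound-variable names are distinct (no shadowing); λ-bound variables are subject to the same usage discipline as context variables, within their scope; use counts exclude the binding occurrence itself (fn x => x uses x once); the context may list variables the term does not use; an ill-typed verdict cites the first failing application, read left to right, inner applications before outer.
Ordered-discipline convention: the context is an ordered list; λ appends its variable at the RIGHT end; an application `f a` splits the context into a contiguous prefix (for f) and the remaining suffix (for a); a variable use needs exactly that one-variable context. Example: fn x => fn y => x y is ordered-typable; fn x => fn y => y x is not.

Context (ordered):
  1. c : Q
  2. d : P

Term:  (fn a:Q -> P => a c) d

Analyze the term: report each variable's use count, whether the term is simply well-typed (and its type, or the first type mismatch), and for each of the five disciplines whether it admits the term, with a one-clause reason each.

counts: c ×1, d ×1, a (λ-bound) ×1
order of uses: a, c, d
typing: ill-typed: argument of type P where Q -> P is required
ordered: ✗, not simply typable
linear: ✗, fails simple typing
affine: ✗, a type mismatch blocks all five
relevant: ✗, the type mismatch rejects it
unrestricted: ✗, not simply typable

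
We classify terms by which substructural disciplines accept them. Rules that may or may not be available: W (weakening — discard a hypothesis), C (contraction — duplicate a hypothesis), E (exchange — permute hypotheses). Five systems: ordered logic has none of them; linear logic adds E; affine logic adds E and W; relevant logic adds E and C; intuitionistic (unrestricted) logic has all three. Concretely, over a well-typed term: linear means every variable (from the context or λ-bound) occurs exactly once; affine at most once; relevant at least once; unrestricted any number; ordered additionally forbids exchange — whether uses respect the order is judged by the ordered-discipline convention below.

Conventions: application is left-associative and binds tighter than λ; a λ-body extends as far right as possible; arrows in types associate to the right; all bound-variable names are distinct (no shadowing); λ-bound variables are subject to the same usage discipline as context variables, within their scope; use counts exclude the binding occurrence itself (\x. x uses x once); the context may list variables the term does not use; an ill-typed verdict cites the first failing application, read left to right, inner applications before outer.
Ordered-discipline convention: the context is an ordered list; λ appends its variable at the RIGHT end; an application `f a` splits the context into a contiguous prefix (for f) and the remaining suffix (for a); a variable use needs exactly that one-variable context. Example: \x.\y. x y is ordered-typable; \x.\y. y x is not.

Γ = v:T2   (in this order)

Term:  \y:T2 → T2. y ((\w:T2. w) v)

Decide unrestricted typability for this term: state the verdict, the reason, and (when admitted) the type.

yes — simply typable at (T2 → T2) → T2; W, C, E all held; term : (T2 → T2) → T2
variable uses: v: 1, y [bound]: 1, w [bound]: 1
uses in reading order: y, w, v
typing: ✓ — (T2 → T2) → T2
all disciplines: ordered ✗, linear ✓, affine ✓, relevant ✓, unrestricted ✓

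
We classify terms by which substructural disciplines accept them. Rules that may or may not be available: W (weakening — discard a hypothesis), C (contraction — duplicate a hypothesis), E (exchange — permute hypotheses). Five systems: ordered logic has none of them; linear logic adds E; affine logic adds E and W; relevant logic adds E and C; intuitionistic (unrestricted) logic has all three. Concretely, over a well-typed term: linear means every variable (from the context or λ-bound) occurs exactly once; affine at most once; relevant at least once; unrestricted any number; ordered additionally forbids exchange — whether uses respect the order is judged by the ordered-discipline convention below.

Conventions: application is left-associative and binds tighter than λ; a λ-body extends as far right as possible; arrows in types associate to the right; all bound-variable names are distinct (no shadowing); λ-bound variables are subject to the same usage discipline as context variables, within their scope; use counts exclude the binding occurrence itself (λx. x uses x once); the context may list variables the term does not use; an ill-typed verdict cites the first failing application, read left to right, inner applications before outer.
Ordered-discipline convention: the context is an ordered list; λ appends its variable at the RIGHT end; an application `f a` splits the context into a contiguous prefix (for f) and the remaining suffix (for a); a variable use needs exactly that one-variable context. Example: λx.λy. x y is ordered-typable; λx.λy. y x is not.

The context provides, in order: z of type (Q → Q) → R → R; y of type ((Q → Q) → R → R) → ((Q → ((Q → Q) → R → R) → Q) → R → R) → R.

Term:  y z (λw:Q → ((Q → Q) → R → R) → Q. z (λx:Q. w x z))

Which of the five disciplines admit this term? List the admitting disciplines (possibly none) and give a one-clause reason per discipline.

admitted by: relevant, unrestricted
use counts: z=3, y=1, w [bound]=1, x [bound]=1
use order (left to right): y, z, z, w, x, z
typing: ✓ — R
ordered: ✗ — needs contraction — z ×3
linear: ✗ — needs contraction — z ×3
affine: ✗ — needs contraction — z ×3
relevant: ✓ — z, y, w, x: all used, weakening unneeded
unrestricted: ✓ — well-typed at R; no restrictions here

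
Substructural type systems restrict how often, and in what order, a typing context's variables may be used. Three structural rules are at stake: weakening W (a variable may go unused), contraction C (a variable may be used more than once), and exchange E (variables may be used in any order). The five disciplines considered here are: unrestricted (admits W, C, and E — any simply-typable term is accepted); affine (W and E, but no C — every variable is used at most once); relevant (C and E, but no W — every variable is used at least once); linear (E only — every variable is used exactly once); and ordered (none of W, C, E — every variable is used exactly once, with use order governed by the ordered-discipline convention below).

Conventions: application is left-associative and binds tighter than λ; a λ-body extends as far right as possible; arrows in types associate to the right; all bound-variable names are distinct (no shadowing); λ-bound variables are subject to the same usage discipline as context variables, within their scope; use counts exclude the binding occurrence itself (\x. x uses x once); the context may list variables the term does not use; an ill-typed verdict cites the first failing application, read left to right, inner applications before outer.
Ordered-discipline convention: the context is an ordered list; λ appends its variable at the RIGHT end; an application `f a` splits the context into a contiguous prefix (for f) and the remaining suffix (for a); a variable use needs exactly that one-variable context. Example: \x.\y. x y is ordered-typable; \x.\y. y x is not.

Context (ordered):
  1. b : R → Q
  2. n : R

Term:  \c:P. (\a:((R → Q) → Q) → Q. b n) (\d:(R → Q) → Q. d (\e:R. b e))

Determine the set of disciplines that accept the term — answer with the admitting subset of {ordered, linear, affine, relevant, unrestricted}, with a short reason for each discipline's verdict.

admitting disciplines: unrestricted
counts: b ×2, n ×1, c (bound) ×0, a (bound) ×0, d (bound) ×1, e (bound) ×1
order of uses: b, n, d, b, e
typing: well-typed — term : P → Q
ordered ✗ (uses contraction: b ×2; c, a never used (weakening))
linear ✗ (uses contraction: b ×2; c, a never used (weakening))
affine ✗ (uses contraction: b ×2)
relevant ✗ (c, a never used (weakening))
unrestricted ✓ (typability at P → Q is all that's needed)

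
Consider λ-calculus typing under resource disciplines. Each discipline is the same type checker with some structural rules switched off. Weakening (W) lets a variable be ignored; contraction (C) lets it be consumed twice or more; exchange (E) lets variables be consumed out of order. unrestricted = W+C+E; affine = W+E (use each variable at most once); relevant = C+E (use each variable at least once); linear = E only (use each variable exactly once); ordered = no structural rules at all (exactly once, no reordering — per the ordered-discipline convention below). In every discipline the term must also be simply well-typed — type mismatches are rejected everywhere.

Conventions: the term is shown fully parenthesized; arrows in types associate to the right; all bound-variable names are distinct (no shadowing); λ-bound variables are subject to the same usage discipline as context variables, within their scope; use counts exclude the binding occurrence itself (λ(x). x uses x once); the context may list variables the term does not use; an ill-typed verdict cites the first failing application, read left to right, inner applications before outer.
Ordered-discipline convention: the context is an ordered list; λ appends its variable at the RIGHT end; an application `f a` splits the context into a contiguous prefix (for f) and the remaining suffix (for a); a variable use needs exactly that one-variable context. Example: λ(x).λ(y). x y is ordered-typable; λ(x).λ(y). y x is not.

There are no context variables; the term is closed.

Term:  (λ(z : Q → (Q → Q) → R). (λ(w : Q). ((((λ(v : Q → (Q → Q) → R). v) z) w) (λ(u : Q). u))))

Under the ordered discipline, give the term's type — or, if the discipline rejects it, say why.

term : (Q → (Q → Q) → R) → Q → R
variable uses: z [bound]=1; w [bound]=1; v [bound]=1; u [bound]=1
use order (left to right): v, z, w, u
typing: well-typed at (Q → (Q → Q) → R) → Q → R
all disciplines: ordered ✓, linear ✓, affine ✓, relevant ✓, unrestricted ✓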